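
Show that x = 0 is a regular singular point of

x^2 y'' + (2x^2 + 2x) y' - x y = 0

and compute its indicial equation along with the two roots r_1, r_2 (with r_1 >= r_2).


Divide by x^2 to reach normal form y'' + P_1(x) y' + P_2(x) y = 0 with P_1(x) = 2 + 2/x and P_2(x) = -1/x.
x = 0 is a singular point because the y'-coefficient 2 + 2/x has a pole at x = 0 and the y-coefficient -1/x has a pole at x = 0.
It is a regular singular point because x P_1(x) = p(x) = 2x + 2 and x^2 P_2(x) = q(x) = -x are polynomials, hence analytic at x = 0.
p(0) = 2,  q(0) = 0.
Indicial equation: r(r-1) + p(0) r + q(0) = 0, i.e. r^2 + (p(0) - 1) r + q(0) = 0, i.e. r^2 + 1 r = 0.
Discriminant: (1)^2 - 4(0) = 1, so r = (-1 ± 1)/2.
Solving: r_1 = 0, r_2 = -1.

indicial: r^2 + 1 r = 0; roots r_1 = 0, r_2 = -1


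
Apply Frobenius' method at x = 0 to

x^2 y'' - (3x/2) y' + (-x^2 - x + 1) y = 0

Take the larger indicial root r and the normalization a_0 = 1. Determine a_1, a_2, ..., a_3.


Write in Frobenius form y'' + (p(x)/x) y' + (q(x)/x^2) y = 0:
  p(x) = -3/2,  q(x) = -x^2 - x + 1.
Indicial equation: r(r-1) + (-3/2) r + (1) = 0 -> roots r_1 = 2, r_2 = 1/2.
Take r = r_1 = 2. Let y(x) = x^r sum_{n>=0} a_n x^n with a_0 = 1.
Substitute y = x^r sum a_n x^n and match x^{r+n}. The recurrence is
  D(n) a_n - 1 a_{n-1} - 1 a_{n-2} = 0,  where D(n) = (r+n)(r+n-1) + (-3/2)(r+n) + (1).
  a_n = [1 a_{n-1} + 1 a_{n-2}] / D(n).
Since the indicial polynomial factors as (r - r_1)(r - r_2), D(n) = (r_1 + n - r_1)(r_1 + n - r_2) = n(n + 3/2).
Evaluating step by step (a_0 = 1):
  n = 1: D(1) = 1(1 + 3/2) = 5/2; numerator = 1(1) = 1; a_1 = (1)/(5/2) = 2/5
  n = 2: D(2) = 2(2 + 3/2) = 7; numerator = 1(2/5) + 1(1) = 7/5; a_2 = (7/5)/(7) = 1/5
  n = 3: D(3) = 3(3 + 3/2) = 27/2; numerator = 1(1/5) + 1(2/5) = 3/5; a_3 = (3/5)/(27/2) = 2/45

r = 2; a_0 = 1; a_1 = 2/5; a_2 = 1/5; a_3 = 2/45


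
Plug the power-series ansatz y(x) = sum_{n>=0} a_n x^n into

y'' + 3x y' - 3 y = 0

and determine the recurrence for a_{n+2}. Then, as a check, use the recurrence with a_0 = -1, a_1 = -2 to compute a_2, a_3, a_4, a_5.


Substitute y = sum_n a_n x^n.
y''(x) has coefficient (n+2)(n+1) a_{n+2} at x^n;
3 x y'(x) has coefficient 3 n a_n at x^n (shift);
-3 y(x) has coefficient -3 a_n at x^n.
Matching x^n: (n+2)(n+1) a_{n+2} + (3n - 3) a_n = 0.
Thus a_{n+2} = (-3n + 3) / ((n+1)(n+2)) * a_n.

Check with a_0 = -1, a_1 = -2 (apply the recurrence for n = 0, 1, 2, 3): a_0 = -1, a_1 = -2, a_2 = -3/2, a_3 = 0, a_4 = 3/8, a_5 = 0.

a_(n+2) = (-3n + 3) / ((n+1)(n+2)) * a_n; check: a_0 = -1, a_1 = -2, a_2 = -3/2, a_3 = 0, a_4 = 3/8, a_5 = 0


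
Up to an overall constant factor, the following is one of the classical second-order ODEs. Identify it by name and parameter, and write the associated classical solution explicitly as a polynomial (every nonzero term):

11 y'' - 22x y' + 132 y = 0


All three coefficients share the factor 11; dividing through by 11 gives  y'' - 2x y' + 12 y = 0.
This matches the Hermite equation y'' - 2x y' + 2n y = 0 with 2n = 12, so n = 6; the polynomial solution is H_6(x).
With y = sum_k a_k x^k, matching x^k gives (k+2)(k+1) a_{k+2} = 2(k - n) a_k = 2(k - 6) a_k. The right side vanishes at k = 6, so the series with the parity of 6 terminates at degree 6.
Standard normalization: leading coefficient of H_n is 2^n, so a_6 = 2^6 = 64. Work downward with a_k = (k+1)(k+2) a_{k+2} / (2(k - n)):
  a_4 = (5)(6)(64) / (2(4 - 6)) = 1920/(-4) = -480
  a_2 = (3)(4)(-480) / (2(2 - 6)) = -5760/(-8) = 720
  a_0 = (1)(2)(720) / (2(0 - 6)) = 1440/(-12) = -120
Hence H_6(x) = 64 x^6 - 480 x^4 + 720 x^2 - 120.

H_6(x); series = 64 x^6 - 480 x^4 + 720 x^2 - 120


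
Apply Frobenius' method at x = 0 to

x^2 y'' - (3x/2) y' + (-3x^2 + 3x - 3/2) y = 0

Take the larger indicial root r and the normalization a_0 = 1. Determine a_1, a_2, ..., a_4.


Write in Frobenius form y'' + (p(x)/x) y' + (q(x)/x^2) y = 0:
  p(x) = -3/2,  q(x) = -3x^2 + 3x - 3/2.
Indicial equation: r(r-1) + (-3/2) r + (-3/2) = 0 -> roots r_1 = 3, r_2 = -1/2.
Take r = r_1 = 3. Let y(x) = x^r sum_{n>=0} a_n x^n with a_0 = 1.
Substitute y = x^r sum a_n x^n and match x^{r+n}. The recurrence is
  D(n) a_n + 3 a_{n-1} - 3 a_{n-2} = 0,  where D(n) = (r+n)(r+n-1) + (-3/2)(r+n) + (-3/2).
  a_n = [-3 a_{n-1} + 3 a_{n-2}] / D(n).
Since the indicial polynomial factors as (r - r_1)(r - r_2), D(n) = (r_1 + n - r_1)(r_1 + n - r_2) = n(n + 7/2).
Evaluating step by step (a_0 = 1):
  n = 1: D(1) = 1(1 + 7/2) = 9/2; numerator = -3(1) = -3; a_1 = (-3)/(9/2) = -2/3
  n = 2: D(2) = 2(2 + 7/2) = 11; numerator = -3(-2/3) + 3(1) = 5; a_2 = (5)/(11) = 5/11
  n = 3: D(3) = 3(3 + 7/2) = 39/2; numerator = -3(5/11) + 3(-2/3) = -37/11; a_3 = (-37/11)/(39/2) = -74/429
  n = 4: D(4) = 4(4 + 7/2) = 30; numerator = -3(-74/429) + 3(5/11) = 269/143; a_4 = (269/143)/(30) = 269/4290

r = 3; a_0 = 1; a_1 = -2/3; a_2 = 5/11; a_3 = -74/429; a_4 = 269/4290


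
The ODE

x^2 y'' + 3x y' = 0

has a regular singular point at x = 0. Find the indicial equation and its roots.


Divide by x^2 to reach normal form y'' + P_1(x) y' + P_2(x) y = 0 with P_1(x) = 3/x and P_2(x) = 0.
x = 0 is a singular point because the y'-coefficient 3/x has a pole at x = 0.
It is a regular singular point because x P_1(x) = p(x) = 3 and x^2 P_2(x) = q(x) = 0 are polynomials, hence analytic at x = 0.
p(0) = 3,  q(0) = 0.
Indicial equation: r(r-1) + p(0) r + q(0) = 0, i.e. r^2 + (p(0) - 1) r + q(0) = 0, i.e. r^2 + 2 r = 0.
Discriminant: (2)^2 - 4(0) = 4, so r = (-2 ± 2)/2.
Solving: r_1 = 0, r_2 = -2.

indicial: r^2 + 2 r = 0; roots r_1 = 0, r_2 = -2


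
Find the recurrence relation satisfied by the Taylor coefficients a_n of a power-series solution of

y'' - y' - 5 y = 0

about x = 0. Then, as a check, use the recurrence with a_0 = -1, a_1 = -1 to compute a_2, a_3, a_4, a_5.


Substitute y = sum_n a_n x^n.
y''(x) has coefficient (n+2)(n+1) a_{n+2} at x^n;
-y'(x) has coefficient -(n+1) a_{n+1} at x^n;
-5 y(x) has coefficient -5 a_n at x^n.
Matching x^n: (n+2)(n+1) a_{n+2} - (n+1) a_{n+1} - 5 a_n = 0.
Thus a_{n+2} = [(n+1) a_{n+1} + 5 a_n] / ((n+1)(n+2)).

Check with a_0 = -1, a_1 = -1 (apply the recurrence for n = 0, 1, 2, 3): a_0 = -1, a_1 = -1, a_2 = -3, a_3 = -11/6, a_4 = -41/24, a_5 = -4/5.

a_(n+2) = [(n+1) a_(n+1) + 5 a_n] / ((n+1)(n+2)); check: a_0 = -1, a_1 = -1, a_2 = -3, a_3 = -11/6, a_4 = -41/24, a_5 = -4/5


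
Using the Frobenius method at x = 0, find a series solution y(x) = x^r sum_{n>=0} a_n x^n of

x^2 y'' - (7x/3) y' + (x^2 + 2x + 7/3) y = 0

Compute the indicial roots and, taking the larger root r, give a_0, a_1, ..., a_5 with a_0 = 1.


Write in Frobenius form y'' + (p(x)/x) y' + (q(x)/x^2) y = 0:
  p(x) = -7/3,  q(x) = x^2 + 2x + 7/3.
Indicial equation: r(r-1) + (-7/3) r + (7/3) = 0 -> roots r_1 = 7/3, r_2 = 1.
Take r = r_1 = 7/3. Let y(x) = x^r sum_{n>=0} a_n x^n with a_0 = 1.
Substitute y = x^r sum a_n x^n and match x^{r+n}. The recurrence is
  D(n) a_n + 2 a_{n-1} + 1 a_{n-2} = 0,  where D(n) = (r+n)(r+n-1) + (-7/3)(r+n) + (7/3).
  a_n = [-2 a_{n-1} - 1 a_{n-2}] / D(n).
Since the indicial polynomial factors as (r - r_1)(r - r_2), D(n) = (r_1 + n - r_1)(r_1 + n - r_2) = n(n + 4/3).
Evaluating step by step (a_0 = 1):
  n = 1: D(1) = 1(1 + 4/3) = 7/3; numerator = -2(1) = -2; a_1 = (-2)/(7/3) = -6/7
  n = 2: D(2) = 2(2 + 4/3) = 20/3; numerator = -2(-6/7) - 1(1) = 5/7; a_2 = (5/7)/(20/3) = 3/28
  n = 3: D(3) = 3(3 + 4/3) = 13; numerator = -2(3/28) - 1(-6/7) = 9/14; a_3 = (9/14)/(13) = 9/182
  n = 4: D(4) = 4(4 + 4/3) = 64/3; numerator = -2(9/182) - 1(3/28) = -75/364; a_4 = (-75/364)/(64/3) = -225/23296
  n = 5: D(5) = 5(5 + 4/3) = 95/3; numerator = -2(-225/23296) - 1(9/182) = -27/896; a_5 = (-27/896)/(95/3) = -81/85120

r = 7/3; a_0 = 1; a_1 = -6/7; a_2 = 3/28; a_3 = 9/182; a_4 = -225/23296; a_5 = -81/85120


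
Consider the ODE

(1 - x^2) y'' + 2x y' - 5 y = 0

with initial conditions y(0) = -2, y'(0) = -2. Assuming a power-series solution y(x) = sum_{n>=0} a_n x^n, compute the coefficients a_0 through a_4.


Ansatz: y(x) = sum_{n>=0} a_n x^n, so y'(x) = sum_{n>=1} n a_n x^(n-1) and y''(x) = sum_{n>=2} n(n-1) a_n x^(n-2).
Substitute into P(x) y'' + Q(x) y' + R(x) y = 0 with P(x) = 1 - x^2, Q(x) = 2x, R(x) = -5, and match powers of x.
Initial conditions: a_0 = -2, a_1 = -2.
Setting the coefficient of each power of x to zero and solving order by order (substituting the coefficients already found):
  x^0: 2 a_2 - 5 a_0 = 0  ->  2 a_2 = 5 a_0 = -10  ->  a_2 = -5
  x^1: 6 a_3 - 3 a_1 = 0  ->  6 a_3 = 3 a_1 = -6  ->  a_3 = -1
  x^2: 12 a_4 - 3 a_2 = 0  ->  12 a_4 = 3 a_2 = -15  ->  a_4 = -5/4
Truncated series: y(x) = -2 - 2 x - 5 x^2 - x^3 - (5/4) x^4 + O(x^5).

a_0 = -2; a_1 = -2; a_2 = -5; a_3 = -1; a_4 = -5/4


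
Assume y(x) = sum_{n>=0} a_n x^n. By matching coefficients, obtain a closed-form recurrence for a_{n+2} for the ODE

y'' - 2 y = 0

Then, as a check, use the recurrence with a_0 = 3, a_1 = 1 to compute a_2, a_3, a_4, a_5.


Substitute y = sum_n a_n x^n into y'' + (const) y = 0.
y''(x) = sum_{n>=0} (n+2)(n+1) a_{n+2} x^n.
The ODE becomes sum_n [(n+2)(n+1) a_{n+2} - 2 a_n] x^n = 0.
Setting each coefficient to zero gives the recurrence:
  (n+2)(n+1) a_{n+2} - 2 a_n = 0,
  a_{n+2} = 2 / ((n+1)(n+2)) a_n.

Check with a_0 = 3, a_1 = 1 (apply the recurrence for n = 0, 1, 2, 3): a_0 = 3, a_1 = 1, a_2 = 3, a_3 = 1/3, a_4 = 1/2, a_5 = 1/30.

a_{n+2} = 2/((n+1)(n+2)) * a_n; check: a_0 = 3, a_1 = 1, a_2 = 3, a_3 = 1/3, a_4 = 1/2, a_5 = 1/30


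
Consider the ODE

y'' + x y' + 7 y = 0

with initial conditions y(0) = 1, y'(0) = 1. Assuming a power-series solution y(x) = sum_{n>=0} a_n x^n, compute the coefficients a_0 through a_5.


Ansatz: y(x) = sum_{n>=0} a_n x^n, so y'(x) = sum_{n>=1} n a_n x^(n-1) and y''(x) = sum_{n>=2} n(n-1) a_n x^(n-2).
Substitute into P(x) y'' + Q(x) y' + R(x) y = 0 with P(x) = 1, Q(x) = x, R(x) = 7, and match powers of x.
Initial conditions: a_0 = 1, a_1 = 1.
Setting the coefficient of each power of x to zero and solving order by order (substituting the coefficients already found):
  x^0: 2 a_2 + 7 a_0 = 0  ->  2 a_2 = -7 a_0 = -7  ->  a_2 = -7/2
  x^1: 6 a_3 + 8 a_1 = 0  ->  6 a_3 = -8 a_1 = -8  ->  a_3 = -4/3
  x^2: 12 a_4 + 9 a_2 = 0  ->  12 a_4 = -9 a_2 = 63/2  ->  a_4 = 21/8
  x^3: 20 a_5 + 10 a_3 = 0  ->  20 a_5 = -10 a_3 = 40/3  ->  a_5 = 2/3
Truncated series: y(x) = 1 + x - (7/2) x^2 - (4/3) x^3 + (21/8) x^4 + (2/3) x^5 + O(x^6).

a_0 = 1; a_1 = 1; a_2 = -7/2; a_3 = -4/3; a_4 = 21/8; a_5 = 2/3


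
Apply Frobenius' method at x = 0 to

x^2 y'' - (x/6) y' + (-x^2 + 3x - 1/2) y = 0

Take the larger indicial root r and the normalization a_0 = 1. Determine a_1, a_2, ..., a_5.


Write in Frobenius form y'' + (p(x)/x) y' + (q(x)/x^2) y = 0:
  p(x) = -1/6,  q(x) = -x^2 + 3x - 1/2.
Indicial equation: r(r-1) + (-1/6) r + (-1/2) = 0 -> roots r_1 = 3/2, r_2 = -1/3.
Take r = r_1 = 3/2. Let y(x) = x^r sum_{n>=0} a_n x^n with a_0 = 1.
Substitute y = x^r sum a_n x^n and match x^{r+n}. The recurrence is
  D(n) a_n + 3 a_{n-1} - 1 a_{n-2} = 0,  where D(n) = (r+n)(r+n-1) + (-1/6)(r+n) + (-1/2).
  a_n = [-3 a_{n-1} + 1 a_{n-2}] / D(n).
Since the indicial polynomial factors as (r - r_1)(r - r_2), D(n) = (r_1 + n - r_1)(r_1 + n - r_2) = n(n + 11/6).
Evaluating step by step (a_0 = 1):
  n = 1: D(1) = 1(1 + 11/6) = 17/6; numerator = -3(1) = -3; a_1 = (-3)/(17/6) = -18/17
  n = 2: D(2) = 2(2 + 11/6) = 23/3; numerator = -3(-18/17) + 1(1) = 71/17; a_2 = (71/17)/(23/3) = 213/391
  n = 3: D(3) = 3(3 + 11/6) = 29/2; numerator = -3(213/391) + 1(-18/17) = -1053/391; a_3 = (-1053/391)/(29/2) = -2106/11339
  n = 4: D(4) = 4(4 + 11/6) = 70/3; numerator = -3(-2106/11339) + 1(213/391) = 735/667; a_4 = (735/667)/(70/3) = 63/1334
  n = 5: D(5) = 5(5 + 11/6) = 205/6; numerator = -3(63/1334) + 1(-2106/11339) = -7425/22678; a_5 = (-7425/22678)/(205/6) = -4455/464899

r = 3/2; a_0 = 1; a_1 = -18/17; a_2 = 213/391; a_3 = -2106/11339; a_4 = 63/1334; a_5 = -4455/464899


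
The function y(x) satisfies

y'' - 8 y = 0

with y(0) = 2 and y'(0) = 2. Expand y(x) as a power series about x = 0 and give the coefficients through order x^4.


Ansatz: y(x) = sum_{n>=0} a_n x^n, so y'(x) = sum_{n>=1} n a_n x^(n-1) and y''(x) = sum_{n>=2} n(n-1) a_n x^(n-2).
Substitute into P(x) y'' + Q(x) y' + R(x) y = 0 with P(x) = 1, Q(x) = 0, R(x) = -8, and match powers of x.
Initial conditions: a_0 = 2, a_1 = 2.
Setting the coefficient of each power of x to zero and solving order by order (substituting the coefficients already found):
  x^0: 2 a_2 - 8 a_0 = 0  ->  2 a_2 = 8 a_0 = 16  ->  a_2 = 8
  x^1: 6 a_3 - 8 a_1 = 0  ->  6 a_3 = 8 a_1 = 16  ->  a_3 = 8/3
  x^2: 12 a_4 - 8 a_2 = 0  ->  12 a_4 = 8 a_2 = 64  ->  a_4 = 16/3
Truncated series: y(x) = 2 + 2 x + 8 x^2 + (8/3) x^3 + (16/3) x^4 + O(x^5).

a_0 = 2; a_1 = 2; a_2 = 8; a_3 = 8/3; a_4 = 16/3


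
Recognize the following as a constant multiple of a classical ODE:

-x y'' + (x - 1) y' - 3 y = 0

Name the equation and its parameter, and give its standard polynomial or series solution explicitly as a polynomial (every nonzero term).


All three coefficients share the factor -1; dividing through by -1 gives  x y'' + (1 - x) y' + 3 y = 0.
This matches the Laguerre equation x y'' + (1 - x) y' + n y = 0 with n = 3; the polynomial solution is L_3(x).
With y = sum_k a_k x^k, matching x^k gives (k+1)k a_{k+1} + (k+1) a_{k+1} - k a_k + n a_k = 0, i.e. (k+1)^2 a_{k+1} = (k - n) a_k = (k - 3) a_k. The right side vanishes at k = 3, so the series terminates at degree 3.
Standard normalization L_n(0) = 1 gives a_0 = 1. Work upward with a_{k+1} = (k - 3) a_k / (k+1)^2:
  a_1 = (0 - 3)(1) / 1^2 = -3/1 = -3
  a_2 = (1 - 3)(-3) / 2^2 = 6/4 = 3/2
  a_3 = (2 - 3)(3/2) / 3^2 = (-3/2)/9 = -1/6
Hence L_3(x) = -x^3/6 + 3 x^2/2 - 3 x + 1.

L_3(x); series = -x^3/6 + 3 x^2/2 - 3 x + 1


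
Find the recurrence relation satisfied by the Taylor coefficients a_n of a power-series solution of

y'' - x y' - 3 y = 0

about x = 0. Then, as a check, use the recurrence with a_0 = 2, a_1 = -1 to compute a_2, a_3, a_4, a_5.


Substitute y = sum_n a_n x^n.
y''(x) has coefficient (n+2)(n+1) a_{n+2} at x^n;
-x y'(x) has coefficient -n a_n at x^n (shift);
-3 y(x) has coefficient -3 a_n at x^n.
Matching x^n: (n+2)(n+1) a_{n+2} + (-n - 3) a_n = 0.
Thus a_{n+2} = (n + 3) / ((n+1)(n+2)) * a_n.

Check with a_0 = 2, a_1 = -1 (apply the recurrence for n = 0, 1, 2, 3): a_0 = 2, a_1 = -1, a_2 = 3, a_3 = -2/3, a_4 = 5/4, a_5 = -1/5.

a_(n+2) = (n + 3) / ((n+1)(n+2)) * a_n; check: a_0 = 2, a_1 = -1, a_2 = 3, a_3 = -2/3, a_4 = 5/4, a_5 = -1/5


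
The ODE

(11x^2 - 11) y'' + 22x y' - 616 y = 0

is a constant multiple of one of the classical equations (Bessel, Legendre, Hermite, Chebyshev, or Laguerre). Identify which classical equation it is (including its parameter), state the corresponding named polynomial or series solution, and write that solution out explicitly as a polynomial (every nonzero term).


All three coefficients share the factor -11; dividing through by -11 gives  (1 - x^2) y'' - 2x y' + 56 y = 0.
This matches the Legendre equation (1 - x^2) y'' - 2x y' + n(n+1) y = 0 (note the -2x y' term) with n(n+1) = 56, so n = 7; the polynomial solution is P_7(x).
With y = sum_k a_k x^k, matching x^k gives (k+2)(k+1) a_{k+2} = [k(k+1) - n(n+1)] a_k = (k - 7)(k + 8) a_k. The right side vanishes at k = 7, so the series with the parity of 7 terminates at degree 7.
Standard normalization (P_n(1) = 1): leading coefficient (2n)!/(2^n (n!)^2) = 87178291200/(128*25401600) = 429/16, so a_7 = 429/16. Work downward with a_k = (k+1)(k+2) a_{k+2} / ((k - 7)(k + 8)):
  a_5 = (6)(7)(429/16) / ((5 - 7)(5 + 8)) = (9009/8)/(-26) = -693/16
  a_3 = (4)(5)(-693/16) / ((3 - 7)(3 + 8)) = (-3465/4)/(-44) = 315/16
  a_1 = (2)(3)(315/16) / ((1 - 7)(1 + 8)) = (945/8)/(-54) = -35/16
Hence P_7(x) = 429 x^7/16 - 693 x^5/16 + 315 x^3/16 - 35 x/16.

P_7(x); series = 429 x^7/16 - 693 x^5/16 + 315 x^3/16 - 35 x/16


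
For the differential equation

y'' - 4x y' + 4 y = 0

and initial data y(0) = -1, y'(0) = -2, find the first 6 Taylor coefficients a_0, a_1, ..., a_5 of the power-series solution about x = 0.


Ansatz: y(x) = sum_{n>=0} a_n x^n, so y'(x) = sum_{n>=1} n a_n x^(n-1) and y''(x) = sum_{n>=2} n(n-1) a_n x^(n-2).
Substitute into P(x) y'' + Q(x) y' + R(x) y = 0 with P(x) = 1, Q(x) = -4x, R(x) = 4, and match powers of x.
Initial conditions: a_0 = -1, a_1 = -2.
Setting the coefficient of each power of x to zero and solving order by order (substituting the coefficients already found):
  x^0: 2 a_2 + 4 a_0 = 0  ->  2 a_2 = -4 a_0 = 4  ->  a_2 = 2
  x^1: 6 a_3 = 0  ->  a_3 = 0
  x^2: 12 a_4 - 4 a_2 = 0  ->  12 a_4 = 4 a_2 = 8  ->  a_4 = 2/3
  x^3: 20 a_5 - 8 a_3 = 0  ->  20 a_5 = 8 a_3 = 0  ->  a_5 = 0
Truncated series: y(x) = -1 - 2 x + 2 x^2 + (2/3) x^4 + O(x^6).

a_0 = -1; a_1 = -2; a_2 = 2; a_3 = 0; a_4 = 2/3; a_5 = 0


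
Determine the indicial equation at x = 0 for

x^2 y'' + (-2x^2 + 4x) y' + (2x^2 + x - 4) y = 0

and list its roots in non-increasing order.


Divide by x^2 to reach normal form y'' + P_1(x) y' + P_2(x) y = 0 with P_1(x) = -2 + 4/x and P_2(x) = 2 + 1/x - 4/x^2.
x = 0 is a singular point because the y'-coefficient -2 + 4/x has a pole at x = 0 and the y-coefficient 2 + 1/x - 4/x^2 has a pole at x = 0.
It is a regular singular point because x P_1(x) = p(x) = 4 - 2x and x^2 P_2(x) = q(x) = 2x^2 + x - 4 are polynomials, hence analytic at x = 0.
p(0) = 4,  q(0) = -4.
Indicial equation: r(r-1) + p(0) r + q(0) = 0, i.e. r^2 + (p(0) - 1) r + q(0) = 0, i.e. r^2 + 3 r - 4 = 0.
Discriminant: (3)^2 - 4(-4) = 25, so r = (-3 ± 5)/2.
Solving: r_1 = 1, r_2 = -4.

indicial: r^2 + 3 r - 4 = 0; roots r_1 = 1, r_2 = -4


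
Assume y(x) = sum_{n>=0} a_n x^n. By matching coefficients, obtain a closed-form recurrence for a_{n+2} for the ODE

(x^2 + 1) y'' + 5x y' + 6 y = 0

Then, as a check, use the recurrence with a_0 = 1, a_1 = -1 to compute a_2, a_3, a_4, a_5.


Substitute y = sum_n a_n x^n.
(1 + 1 x^2) y'' contributes (n+2)(n+1) a_{n+2} + n(n-1) a_n at x^n.
5 x y'(x) contributes 5 n a_n at x^n.
6 y(x) contributes 6 a_n at x^n.
Matching x^n: (n+2)(n+1) a_{n+2} + (n(n-1) + 5 n + 6) a_n = 0.
Thus a_{n+2} = (-n(n-1) - 5 n - 6) / ((n+1)(n+2)) * a_n.

Check with a_0 = 1, a_1 = -1 (apply the recurrence for n = 0, 1, 2, 3): a_0 = 1, a_1 = -1, a_2 = -3, a_3 = 11/6, a_4 = 9/2, a_5 = -99/40.

a_(n+2) = (-n(n-1) - 5 n - 6) / ((n+1)(n+2)) * a_n; check: a_0 = 1, a_1 = -1, a_2 = -3, a_3 = 11/6, a_4 = 9/2, a_5 = -99/40


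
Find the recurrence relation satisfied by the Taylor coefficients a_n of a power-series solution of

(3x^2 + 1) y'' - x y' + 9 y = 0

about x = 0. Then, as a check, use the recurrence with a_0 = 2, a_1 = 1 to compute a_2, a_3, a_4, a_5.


Substitute y = sum_n a_n x^n.
(1 + 3 x^2) y'' contributes (n+2)(n+1) a_{n+2} + 3 n(n-1) a_n at x^n.
-x y'(x) contributes -n a_n at x^n.
9 y(x) contributes 9 a_n at x^n.
Matching x^n: (n+2)(n+1) a_{n+2} + (3 n(n-1) - n + 9) a_n = 0.
Thus a_{n+2} = (-3 n(n-1) + n - 9) / ((n+1)(n+2)) * a_n.

Check with a_0 = 2, a_1 = 1 (apply the recurrence for n = 0, 1, 2, 3): a_0 = 2, a_1 = 1, a_2 = -9, a_3 = -4/3, a_4 = 39/4, a_5 = 8/5.

a_(n+2) = (-3 n(n-1) + n - 9) / ((n+1)(n+2)) * a_n; check: a_0 = 2, a_1 = 1, a_2 = -9, a_3 = -4/3, a_4 = 39/4, a_5 = 8/5


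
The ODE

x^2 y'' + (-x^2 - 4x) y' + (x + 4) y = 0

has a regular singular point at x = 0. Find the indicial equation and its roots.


Divide by x^2 to reach normal form y'' + P_1(x) y' + P_2(x) y = 0 with P_1(x) = -1 - 4/x and P_2(x) = 1/x + 4/x^2.
x = 0 is a singular point because the y'-coefficient -1 - 4/x has a pole at x = 0 and the y-coefficient 1/x + 4/x^2 has a pole at x = 0.
It is a regular singular point because x P_1(x) = p(x) = -x - 4 and x^2 P_2(x) = q(x) = x + 4 are polynomials, hence analytic at x = 0.
p(0) = -4,  q(0) = 4.
Indicial equation: r(r-1) + p(0) r + q(0) = 0, i.e. r^2 + (p(0) - 1) r + q(0) = 0, i.e. r^2 - 5 r + 4 = 0.
Discriminant: (-5)^2 - 4(4) = 9, so r = (5 ± 3)/2.
Solving: r_1 = 4, r_2 = 1.

indicial: r^2 - 5 r + 4 = 0; roots r_1 = 4, r_2 = 1


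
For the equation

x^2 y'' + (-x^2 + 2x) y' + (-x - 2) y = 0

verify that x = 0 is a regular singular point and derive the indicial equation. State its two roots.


Divide by x^2 to reach normal form y'' + P_1(x) y' + P_2(x) y = 0 with P_1(x) = -1 + 2/x and P_2(x) = -1/x - 2/x^2.
x = 0 is a singular point because the y'-coefficient -1 + 2/x has a pole at x = 0 and the y-coefficient -1/x - 2/x^2 has a pole at x = 0.
It is a regular singular point because x P_1(x) = p(x) = 2 - x and x^2 P_2(x) = q(x) = -x - 2 are polynomials, hence analytic at x = 0.
p(0) = 2,  q(0) = -2.
Indicial equation: r(r-1) + p(0) r + q(0) = 0, i.e. r^2 + (p(0) - 1) r + q(0) = 0, i.e. r^2 + 1 r - 2 = 0.
Discriminant: (1)^2 - 4(-2) = 9, so r = (-1 ± 3)/2.
Solving: r_1 = 1, r_2 = -2.

indicial: r^2 + 1 r - 2 = 0; roots r_1 = 1, r_2 = -2


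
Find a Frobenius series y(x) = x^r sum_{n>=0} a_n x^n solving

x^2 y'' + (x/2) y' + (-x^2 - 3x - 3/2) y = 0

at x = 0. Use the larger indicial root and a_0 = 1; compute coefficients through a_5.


Write in Frobenius form y'' + (p(x)/x) y' + (q(x)/x^2) y = 0:
  p(x) = 1/2,  q(x) = -x^2 - 3x - 3/2.
Indicial equation: r(r-1) + (1/2) r + (-3/2) = 0 -> roots r_1 = 3/2, r_2 = -1.
Take r = r_1 = 3/2. Let y(x) = x^r sum_{n>=0} a_n x^n with a_0 = 1.
Substitute y = x^r sum a_n x^n and match x^{r+n}. The recurrence is
  D(n) a_n - 3 a_{n-1} - 1 a_{n-2} = 0,  where D(n) = (r+n)(r+n-1) + (1/2)(r+n) + (-3/2).
  a_n = [3 a_{n-1} + 1 a_{n-2}] / D(n).
Since the indicial polynomial factors as (r - r_1)(r - r_2), D(n) = (r_1 + n - r_1)(r_1 + n - r_2) = n(n + 5/2).
Evaluating step by step (a_0 = 1):
  n = 1: D(1) = 1(1 + 5/2) = 7/2; numerator = 3(1) = 3; a_1 = (3)/(7/2) = 6/7
  n = 2: D(2) = 2(2 + 5/2) = 9; numerator = 3(6/7) + 1(1) = 25/7; a_2 = (25/7)/(9) = 25/63
  n = 3: D(3) = 3(3 + 5/2) = 33/2; numerator = 3(25/63) + 1(6/7) = 43/21; a_3 = (43/21)/(33/2) = 86/693
  n = 4: D(4) = 4(4 + 5/2) = 26; numerator = 3(86/693) + 1(25/63) = 533/693; a_4 = (533/693)/(26) = 41/1386
  n = 5: D(5) = 5(5 + 5/2) = 75/2; numerator = 3(41/1386) + 1(86/693) = 295/1386; a_5 = (295/1386)/(75/2) = 59/10395

r = 3/2; a_0 = 1; a_1 = 6/7; a_2 = 25/63; a_3 = 86/693; a_4 = 41/1386; a_5 = 59/10395


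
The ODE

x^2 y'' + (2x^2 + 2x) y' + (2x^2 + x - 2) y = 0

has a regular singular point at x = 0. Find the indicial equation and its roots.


Divide by x^2 to reach normal form y'' + P_1(x) y' + P_2(x) y = 0 with P_1(x) = 2 + 2/x and P_2(x) = 2 + 1/x - 2/x^2.
x = 0 is a singular point because the y'-coefficient 2 + 2/x has a pole at x = 0 and the y-coefficient 2 + 1/x - 2/x^2 has a pole at x = 0.
It is a regular singular point because x P_1(x) = p(x) = 2x + 2 and x^2 P_2(x) = q(x) = 2x^2 + x - 2 are polynomials, hence analytic at x = 0.
p(0) = 2,  q(0) = -2.
Indicial equation: r(r-1) + p(0) r + q(0) = 0, i.e. r^2 + (p(0) - 1) r + q(0) = 0, i.e. r^2 + 1 r - 2 = 0.
Discriminant: (1)^2 - 4(-2) = 9, so r = (-1 ± 3)/2.
Solving: r_1 = 1, r_2 = -2.

indicial: r^2 + 1 r - 2 = 0; roots r_1 = 1, r_2 = -2


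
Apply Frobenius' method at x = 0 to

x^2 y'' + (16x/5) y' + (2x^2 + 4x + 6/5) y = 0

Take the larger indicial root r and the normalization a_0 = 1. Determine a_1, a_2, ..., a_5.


Write in Frobenius form y'' + (p(x)/x) y' + (q(x)/x^2) y = 0:
  p(x) = 16/5,  q(x) = 2x^2 + 4x + 6/5.
Indicial equation: r(r-1) + (16/5) r + (6/5) = 0 -> roots r_1 = -1, r_2 = -6/5.
Take r = r_1 = -1. Let y(x) = x^r sum_{n>=0} a_n x^n with a_0 = 1.
Substitute y = x^r sum a_n x^n and match x^{r+n}. The recurrence is
  D(n) a_n + 4 a_{n-1} + 2 a_{n-2} = 0,  where D(n) = (r+n)(r+n-1) + (16/5)(r+n) + (6/5).
  a_n = [-4 a_{n-1} - 2 a_{n-2}] / D(n).
Since the indicial polynomial factors as (r - r_1)(r - r_2), D(n) = (r_1 + n - r_1)(r_1 + n - r_2) = n(n + 1/5).
Evaluating step by step (a_0 = 1):
  n = 1: D(1) = 1(1 + 1/5) = 6/5; numerator = -4(1) = -4; a_1 = (-4)/(6/5) = -10/3
  n = 2: D(2) = 2(2 + 1/5) = 22/5; numerator = -4(-10/3) - 2(1) = 34/3; a_2 = (34/3)/(22/5) = 85/33
  n = 3: D(3) = 3(3 + 1/5) = 48/5; numerator = -4(85/33) - 2(-10/3) = -40/11; a_3 = (-40/11)/(48/5) = -25/66
  n = 4: D(4) = 4(4 + 1/5) = 84/5; numerator = -4(-25/66) - 2(85/33) = -40/11; a_4 = (-40/11)/(84/5) = -50/231
  n = 5: D(5) = 5(5 + 1/5) = 26; numerator = -4(-50/231) - 2(-25/66) = 125/77; a_5 = (125/77)/(26) = 125/2002

r = -1; a_0 = 1; a_1 = -10/3; a_2 = 85/33; a_3 = -25/66; a_4 = -50/231; a_5 = 125/2002


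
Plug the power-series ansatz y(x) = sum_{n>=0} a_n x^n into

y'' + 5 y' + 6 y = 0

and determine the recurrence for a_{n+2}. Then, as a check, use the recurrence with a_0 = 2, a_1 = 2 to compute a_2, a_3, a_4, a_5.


Substitute y = sum_n a_n x^n.
y''(x) has coefficient (n+2)(n+1) a_{n+2} at x^n;
5 y'(x) has coefficient 5 (n+1) a_{n+1} at x^n;
6 y(x) has coefficient 6 a_n at x^n.
Matching x^n: (n+2)(n+1) a_{n+2} + 5 (n+1) a_{n+1} + 6 a_n = 0.
Thus a_{n+2} = [-5 (n+1) a_{n+1} - 6 a_n] / ((n+1)(n+2)).

Check with a_0 = 2, a_1 = 2 (apply the recurrence for n = 0, 1, 2, 3): a_0 = 2, a_1 = 2, a_2 = -11, a_3 = 49/3, a_4 = -179/12, a_5 = 601/60.

a_(n+2) = [-5 (n+1) a_(n+1) - 6 a_n] / ((n+1)(n+2)); check: a_0 = 2, a_1 = 2, a_2 = -11, a_3 = 49/3, a_4 = -179/12, a_5 = 601/60


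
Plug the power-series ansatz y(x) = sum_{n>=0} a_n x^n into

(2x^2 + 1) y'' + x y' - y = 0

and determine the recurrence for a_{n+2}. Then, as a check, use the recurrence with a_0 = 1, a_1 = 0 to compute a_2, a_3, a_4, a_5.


Substitute y = sum_n a_n x^n.
(1 + 2 x^2) y'' contributes (n+2)(n+1) a_{n+2} + 2 n(n-1) a_n at x^n.
x y'(x) contributes n a_n at x^n.
-y(x) contributes -1 a_n at x^n.
Matching x^n: (n+2)(n+1) a_{n+2} + (2 n(n-1) + n - 1) a_n = 0.
Thus a_{n+2} = (-2 n(n-1) - n + 1) / ((n+1)(n+2)) * a_n.

Check with a_0 = 1, a_1 = 0 (apply the recurrence for n = 0, 1, 2, 3): a_0 = 1, a_1 = 0, a_2 = 1/2, a_3 = 0, a_4 = -5/24, a_5 = 0.

a_(n+2) = (-2 n(n-1) - n + 1) / ((n+1)(n+2)) * a_n; check: a_0 = 1, a_1 = 0, a_2 = 1/2, a_3 = 0, a_4 = -5/24, a_5 = 0


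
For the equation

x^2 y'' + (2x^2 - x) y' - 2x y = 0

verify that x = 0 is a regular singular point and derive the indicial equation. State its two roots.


Divide by x^2 to reach normal form y'' + P_1(x) y' + P_2(x) y = 0 with P_1(x) = 2 - 1/x and P_2(x) = -2/x.
x = 0 is a singular point because the y'-coefficient 2 - 1/x has a pole at x = 0 and the y-coefficient -2/x has a pole at x = 0.
It is a regular singular point because x P_1(x) = p(x) = 2x - 1 and x^2 P_2(x) = q(x) = -2x are polynomials, hence analytic at x = 0.
p(0) = -1,  q(0) = 0.
Indicial equation: r(r-1) + p(0) r + q(0) = 0, i.e. r^2 + (p(0) - 1) r + q(0) = 0, i.e. r^2 - 2 r = 0.
Discriminant: (-2)^2 - 4(0) = 4, so r = (2 ± 2)/2.
Solving: r_1 = 2, r_2 = 0.

indicial: r^2 - 2 r = 0; roots r_1 = 2, r_2 = 0


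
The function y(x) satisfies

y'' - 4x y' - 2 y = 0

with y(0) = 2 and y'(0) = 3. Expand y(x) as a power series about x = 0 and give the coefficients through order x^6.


Ansatz: y(x) = sum_{n>=0} a_n x^n, so y'(x) = sum_{n>=1} n a_n x^(n-1) and y''(x) = sum_{n>=2} n(n-1) a_n x^(n-2).
Substitute into P(x) y'' + Q(x) y' + R(x) y = 0 with P(x) = 1, Q(x) = -4x, R(x) = -2, and match powers of x.
Initial conditions: a_0 = 2, a_1 = 3.
Setting the coefficient of each power of x to zero and solving order by order (substituting the coefficients already found):
  x^0: 2 a_2 - 2 a_0 = 0  ->  2 a_2 = 2 a_0 = 4  ->  a_2 = 2
  x^1: 6 a_3 - 6 a_1 = 0  ->  6 a_3 = 6 a_1 = 18  ->  a_3 = 3
  x^2: 12 a_4 - 10 a_2 = 0  ->  12 a_4 = 10 a_2 = 20  ->  a_4 = 5/3
  x^3: 20 a_5 - 14 a_3 = 0  ->  20 a_5 = 14 a_3 = 42  ->  a_5 = 21/10
  x^4: 30 a_6 - 18 a_4 = 0  ->  30 a_6 = 18 a_4 = 30  ->  a_6 = 1
Truncated series: y(x) = 2 + 3 x + 2 x^2 + 3 x^3 + (5/3) x^4 + (21/10) x^5 + x^6 + O(x^7).

a_0 = 2; a_1 = 3; a_2 = 2; a_3 = 3; a_4 = 5/3; a_5 = 21/10; a_6 = 1


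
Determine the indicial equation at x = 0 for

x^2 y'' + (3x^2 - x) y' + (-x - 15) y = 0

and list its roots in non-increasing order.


Divide by x^2 to reach normal form y'' + P_1(x) y' + P_2(x) y = 0 with P_1(x) = 3 - 1/x and P_2(x) = -1/x - 15/x^2.
x = 0 is a singular point because the y'-coefficient 3 - 1/x has a pole at x = 0 and the y-coefficient -1/x - 15/x^2 has a pole at x = 0.
It is a regular singular point because x P_1(x) = p(x) = 3x - 1 and x^2 P_2(x) = q(x) = -x - 15 are polynomials, hence analytic at x = 0.
p(0) = -1,  q(0) = -15.
Indicial equation: r(r-1) + p(0) r + q(0) = 0, i.e. r^2 + (p(0) - 1) r + q(0) = 0, i.e. r^2 - 2 r - 15 = 0.
Discriminant: (-2)^2 - 4(-15) = 64, so r = (2 ± 8)/2.
Solving: r_1 = 5, r_2 = -3.

indicial: r^2 - 2 r - 15 = 0; roots r_1 = 5, r_2 = -3


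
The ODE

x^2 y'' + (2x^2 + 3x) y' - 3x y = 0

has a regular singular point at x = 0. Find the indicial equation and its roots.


Divide by x^2 to reach normal form y'' + P_1(x) y' + P_2(x) y = 0 with P_1(x) = 2 + 3/x and P_2(x) = -3/x.
x = 0 is a singular point because the y'-coefficient 2 + 3/x has a pole at x = 0 and the y-coefficient -3/x has a pole at x = 0.
It is a regular singular point because x P_1(x) = p(x) = 2x + 3 and x^2 P_2(x) = q(x) = -3x are polynomials, hence analytic at x = 0.
p(0) = 3,  q(0) = 0.
Indicial equation: r(r-1) + p(0) r + q(0) = 0, i.e. r^2 + (p(0) - 1) r + q(0) = 0, i.e. r^2 + 2 r = 0.
Discriminant: (2)^2 - 4(0) = 4, so r = (-2 ± 2)/2.
Solving: r_1 = 0, r_2 = -2.

indicial: r^2 + 2 r = 0; roots r_1 = 0, r_2 = -2


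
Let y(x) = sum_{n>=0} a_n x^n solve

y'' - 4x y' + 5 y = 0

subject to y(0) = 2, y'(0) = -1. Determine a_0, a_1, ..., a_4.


Ansatz: y(x) = sum_{n>=0} a_n x^n, so y'(x) = sum_{n>=1} n a_n x^(n-1) and y''(x) = sum_{n>=2} n(n-1) a_n x^(n-2).
Substitute into P(x) y'' + Q(x) y' + R(x) y = 0 with P(x) = 1, Q(x) = -4x, R(x) = 5, and match powers of x.
Initial conditions: a_0 = 2, a_1 = -1.
Setting the coefficient of each power of x to zero and solving order by order (substituting the coefficients already found):
  x^0: 2 a_2 + 5 a_0 = 0  ->  2 a_2 = -5 a_0 = -10  ->  a_2 = -5
  x^1: 6 a_3 + a_1 = 0  ->  6 a_3 = -a_1 = 1  ->  a_3 = 1/6
  x^2: 12 a_4 - 3 a_2 = 0  ->  12 a_4 = 3 a_2 = -15  ->  a_4 = -5/4
Truncated series: y(x) = 2 - x - 5 x^2 + (1/6) x^3 - (5/4) x^4 + O(x^5).

a_0 = 2; a_1 = -1; a_2 = -5; a_3 = 1/6; a_4 = -5/4


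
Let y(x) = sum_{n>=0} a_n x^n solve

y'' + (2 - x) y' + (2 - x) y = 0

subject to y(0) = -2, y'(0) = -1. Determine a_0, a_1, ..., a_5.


Ansatz: y(x) = sum_{n>=0} a_n x^n, so y'(x) = sum_{n>=1} n a_n x^(n-1) and y''(x) = sum_{n>=2} n(n-1) a_n x^(n-2).
Substitute into P(x) y'' + Q(x) y' + R(x) y = 0 with P(x) = 1, Q(x) = 2 - x, R(x) = 2 - x, and match powers of x.
Initial conditions: a_0 = -2, a_1 = -1.
Setting the coefficient of each power of x to zero and solving order by order (substituting the coefficients already found):
  x^0: 2 a_2 + 2 a_1 + 2 a_0 = 0  ->  2 a_2 = -2 a_1 - 2 a_0 = 6  ->  a_2 = 3
  x^1: 6 a_3 + 4 a_2 + a_1 - a_0 = 0  ->  6 a_3 = -4 a_2 - a_1 + a_0 = -13  ->  a_3 = -13/6
  x^2: 12 a_4 + 6 a_3 - a_1 = 0  ->  12 a_4 = -6 a_3 + a_1 = 12  ->  a_4 = 1
  x^3: 20 a_5 + 8 a_4 - a_3 - a_2 = 0  ->  20 a_5 = -8 a_4 + a_3 + a_2 = -43/6  ->  a_5 = -43/120
Truncated series: y(x) = -2 - x + 3 x^2 - (13/6) x^3 + x^4 - (43/120) x^5 + O(x^6).

a_0 = -2; a_1 = -1; a_2 = 3; a_3 = -13/6; a_4 = 1; a_5 = -43/120


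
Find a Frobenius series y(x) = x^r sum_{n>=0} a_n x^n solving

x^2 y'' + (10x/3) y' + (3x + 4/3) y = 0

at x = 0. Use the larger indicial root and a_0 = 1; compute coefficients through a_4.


Write in Frobenius form y'' + (p(x)/x) y' + (q(x)/x^2) y = 0:
  p(x) = 10/3,  q(x) = 3x + 4/3.
Indicial equation: r(r-1) + (10/3) r + (4/3) = 0 -> roots r_1 = -1, r_2 = -4/3.
Take r = r_1 = -1. Let y(x) = x^r sum_{n>=0} a_n x^n with a_0 = 1.
Substitute y = x^r sum a_n x^n and match x^{r+n}. The recurrence is
  D(n) a_n + 3 a_{n-1} = 0,  where D(n) = (r+n)(r+n-1) + (10/3)(r+n) + (4/3).
  a_n = -3 / D(n) * a_{n-1}.
Since the indicial polynomial factors as (r - r_1)(r - r_2), D(n) = (r_1 + n - r_1)(r_1 + n - r_2) = n(n + 1/3).
Evaluating step by step (a_0 = 1):
  n = 1: D(1) = 1(1 + 1/3) = 4/3; numerator = -3(1) = -3; a_1 = (-3)/(4/3) = -9/4
  n = 2: D(2) = 2(2 + 1/3) = 14/3; numerator = -3(-9/4) = 27/4; a_2 = (27/4)/(14/3) = 81/56
  n = 3: D(3) = 3(3 + 1/3) = 10; numerator = -3(81/56) = -243/56; a_3 = (-243/56)/(10) = -243/560
  n = 4: D(4) = 4(4 + 1/3) = 52/3; numerator = -3(-243/560) = 729/560; a_4 = (729/560)/(52/3) = 2187/29120

r = -1; a_0 = 1; a_1 = -9/4; a_2 = 81/56; a_3 = -243/560; a_4 = 2187/29120


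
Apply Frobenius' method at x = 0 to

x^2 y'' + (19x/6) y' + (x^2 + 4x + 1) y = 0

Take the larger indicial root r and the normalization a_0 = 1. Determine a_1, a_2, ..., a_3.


Write in Frobenius form y'' + (p(x)/x) y' + (q(x)/x^2) y = 0:
  p(x) = 19/6,  q(x) = x^2 + 4x + 1.
Indicial equation: r(r-1) + (19/6) r + (1) = 0 -> roots r_1 = -2/3, r_2 = -3/2.
Take r = r_1 = -2/3. Let y(x) = x^r sum_{n>=0} a_n x^n with a_0 = 1.
Substitute y = x^r sum a_n x^n and match x^{r+n}. The recurrence is
  D(n) a_n + 4 a_{n-1} + 1 a_{n-2} = 0,  where D(n) = (r+n)(r+n-1) + (19/6)(r+n) + (1).
  a_n = [-4 a_{n-1} - 1 a_{n-2}] / D(n).
Since the indicial polynomial factors as (r - r_1)(r - r_2), D(n) = (r_1 + n - r_1)(r_1 + n - r_2) = n(n + 5/6).
Evaluating step by step (a_0 = 1):
  n = 1: D(1) = 1(1 + 5/6) = 11/6; numerator = -4(1) = -4; a_1 = (-4)/(11/6) = -24/11
  n = 2: D(2) = 2(2 + 5/6) = 17/3; numerator = -4(-24/11) - 1(1) = 85/11; a_2 = (85/11)/(17/3) = 15/11
  n = 3: D(3) = 3(3 + 5/6) = 23/2; numerator = -4(15/11) - 1(-24/11) = -36/11; a_3 = (-36/11)/(23/2) = -72/253

r = -2/3; a_0 = 1; a_1 = -24/11; a_2 = 15/11; a_3 = -72/253


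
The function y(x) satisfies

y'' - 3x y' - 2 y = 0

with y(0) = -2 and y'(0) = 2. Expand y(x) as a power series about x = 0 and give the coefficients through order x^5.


Ansatz: y(x) = sum_{n>=0} a_n x^n, so y'(x) = sum_{n>=1} n a_n x^(n-1) and y''(x) = sum_{n>=2} n(n-1) a_n x^(n-2).
Substitute into P(x) y'' + Q(x) y' + R(x) y = 0 with P(x) = 1, Q(x) = -3x, R(x) = -2, and match powers of x.
Initial conditions: a_0 = -2, a_1 = 2.
Setting the coefficient of each power of x to zero and solving order by order (substituting the coefficients already found):
  x^0: 2 a_2 - 2 a_0 = 0  ->  2 a_2 = 2 a_0 = -4  ->  a_2 = -2
  x^1: 6 a_3 - 5 a_1 = 0  ->  6 a_3 = 5 a_1 = 10  ->  a_3 = 5/3
  x^2: 12 a_4 - 8 a_2 = 0  ->  12 a_4 = 8 a_2 = -16  ->  a_4 = -4/3
  x^3: 20 a_5 - 11 a_3 = 0  ->  20 a_5 = 11 a_3 = 55/3  ->  a_5 = 11/12
Truncated series: y(x) = -2 + 2 x - 2 x^2 + (5/3) x^3 - (4/3) x^4 + (11/12) x^5 + O(x^6).

a_0 = -2; a_1 = 2; a_2 = -2; a_3 = 5/3; a_4 = -4/3; a_5 = 11/12


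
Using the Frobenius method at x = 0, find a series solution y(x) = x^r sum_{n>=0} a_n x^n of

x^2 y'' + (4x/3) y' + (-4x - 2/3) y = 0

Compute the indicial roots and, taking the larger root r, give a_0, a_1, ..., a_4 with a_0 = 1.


Write in Frobenius form y'' + (p(x)/x) y' + (q(x)/x^2) y = 0:
  p(x) = 4/3,  q(x) = -4x - 2/3.
Indicial equation: r(r-1) + (4/3) r + (-2/3) = 0 -> roots r_1 = 2/3, r_2 = -1.
Take r = r_1 = 2/3. Let y(x) = x^r sum_{n>=0} a_n x^n with a_0 = 1.
Substitute y = x^r sum a_n x^n and match x^{r+n}. The recurrence is
  D(n) a_n - 4 a_{n-1} = 0,  where D(n) = (r+n)(r+n-1) + (4/3)(r+n) + (-2/3).
  a_n = 4 / D(n) * a_{n-1}.
Since the indicial polynomial factors as (r - r_1)(r - r_2), D(n) = (r_1 + n - r_1)(r_1 + n - r_2) = n(n + 5/3).
Evaluating step by step (a_0 = 1):
  n = 1: D(1) = 1(1 + 5/3) = 8/3; numerator = 4(1) = 4; a_1 = (4)/(8/3) = 3/2
  n = 2: D(2) = 2(2 + 5/3) = 22/3; numerator = 4(3/2) = 6; a_2 = (6)/(22/3) = 9/11
  n = 3: D(3) = 3(3 + 5/3) = 14; numerator = 4(9/11) = 36/11; a_3 = (36/11)/(14) = 18/77
  n = 4: D(4) = 4(4 + 5/3) = 68/3; numerator = 4(18/77) = 72/77; a_4 = (72/77)/(68/3) = 54/1309

r = 2/3; a_0 = 1; a_1 = 3/2; a_2 = 9/11; a_3 = 18/77; a_4 = 54/1309


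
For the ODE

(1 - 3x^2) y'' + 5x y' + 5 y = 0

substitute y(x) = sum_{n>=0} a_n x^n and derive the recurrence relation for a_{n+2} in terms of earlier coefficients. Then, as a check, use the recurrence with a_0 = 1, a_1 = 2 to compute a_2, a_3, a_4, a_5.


Substitute y = sum_n a_n x^n.
(1 - 3 x^2) y'' contributes (n+2)(n+1) a_{n+2} - 3 n(n-1) a_n at x^n.
5 x y'(x) contributes 5 n a_n at x^n.
5 y(x) contributes 5 a_n at x^n.
Matching x^n: (n+2)(n+1) a_{n+2} + (-3 n(n-1) + 5 n + 5) a_n = 0.
Thus a_{n+2} = (3 n(n-1) - 5 n - 5) / ((n+1)(n+2)) * a_n.

Check with a_0 = 1, a_1 = 2 (apply the recurrence for n = 0, 1, 2, 3): a_0 = 1, a_1 = 2, a_2 = -5/2, a_3 = -10/3, a_4 = 15/8, a_5 = 1/3.

a_(n+2) = (3 n(n-1) - 5 n - 5) / ((n+1)(n+2)) * a_n; check: a_0 = 1, a_1 = 2, a_2 = -5/2, a_3 = -10/3, a_4 = 15/8, a_5 = 1/3


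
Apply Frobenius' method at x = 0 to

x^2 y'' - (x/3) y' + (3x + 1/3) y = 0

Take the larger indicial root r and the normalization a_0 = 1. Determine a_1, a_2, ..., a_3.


Write in Frobenius form y'' + (p(x)/x) y' + (q(x)/x^2) y = 0:
  p(x) = -1/3,  q(x) = 3x + 1/3.
Indicial equation: r(r-1) + (-1/3) r + (1/3) = 0 -> roots r_1 = 1, r_2 = 1/3.
Take r = r_1 = 1. Let y(x) = x^r sum_{n>=0} a_n x^n with a_0 = 1.
Substitute y = x^r sum a_n x^n and match x^{r+n}. The recurrence is
  D(n) a_n + 3 a_{n-1} = 0,  where D(n) = (r+n)(r+n-1) + (-1/3)(r+n) + (1/3).
  a_n = -3 / D(n) * a_{n-1}.
Since the indicial polynomial factors as (r - r_1)(r - r_2), D(n) = (r_1 + n - r_1)(r_1 + n - r_2) = n(n + 2/3).
Evaluating step by step (a_0 = 1):
  n = 1: D(1) = 1(1 + 2/3) = 5/3; numerator = -3(1) = -3; a_1 = (-3)/(5/3) = -9/5
  n = 2: D(2) = 2(2 + 2/3) = 16/3; numerator = -3(-9/5) = 27/5; a_2 = (27/5)/(16/3) = 81/80
  n = 3: D(3) = 3(3 + 2/3) = 11; numerator = -3(81/80) = -243/80; a_3 = (-243/80)/(11) = -243/880

r = 1; a_0 = 1; a_1 = -9/5; a_2 = 81/80; a_3 = -243/880


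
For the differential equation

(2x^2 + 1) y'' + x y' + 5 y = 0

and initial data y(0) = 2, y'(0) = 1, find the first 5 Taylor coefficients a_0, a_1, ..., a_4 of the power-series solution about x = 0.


Ansatz: y(x) = sum_{n>=0} a_n x^n, so y'(x) = sum_{n>=1} n a_n x^(n-1) and y''(x) = sum_{n>=2} n(n-1) a_n x^(n-2).
Substitute into P(x) y'' + Q(x) y' + R(x) y = 0 with P(x) = 2x^2 + 1, Q(x) = x, R(x) = 5, and match powers of x.
Initial conditions: a_0 = 2, a_1 = 1.
Setting the coefficient of each power of x to zero and solving order by order (substituting the coefficients already found):
  x^0: 2 a_2 + 5 a_0 = 0  ->  2 a_2 = -5 a_0 = -10  ->  a_2 = -5
  x^1: 6 a_3 + 6 a_1 = 0  ->  6 a_3 = -6 a_1 = -6  ->  a_3 = -1
  x^2: 12 a_4 + 11 a_2 = 0  ->  12 a_4 = -11 a_2 = 55  ->  a_4 = 55/12
Truncated series: y(x) = 2 + x - 5 x^2 - x^3 + (55/12) x^4 + O(x^5).

a_0 = 2; a_1 = 1; a_2 = -5; a_3 = -1; a_4 = 55/12


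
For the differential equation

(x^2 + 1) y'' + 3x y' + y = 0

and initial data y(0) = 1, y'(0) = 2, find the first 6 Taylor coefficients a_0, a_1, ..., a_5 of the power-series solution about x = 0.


Ansatz: y(x) = sum_{n>=0} a_n x^n, so y'(x) = sum_{n>=1} n a_n x^(n-1) and y''(x) = sum_{n>=2} n(n-1) a_n x^(n-2).
Substitute into P(x) y'' + Q(x) y' + R(x) y = 0 with P(x) = x^2 + 1, Q(x) = 3x, R(x) = 1, and match powers of x.
Initial conditions: a_0 = 1, a_1 = 2.
Setting the coefficient of each power of x to zero and solving order by order (substituting the coefficients already found):
  x^0: 2 a_2 + a_0 = 0  ->  2 a_2 = -a_0 = -1  ->  a_2 = -1/2
  x^1: 6 a_3 + 4 a_1 = 0  ->  6 a_3 = -4 a_1 = -8  ->  a_3 = -4/3
  x^2: 12 a_4 + 9 a_2 = 0  ->  12 a_4 = -9 a_2 = 9/2  ->  a_4 = 3/8
  x^3: 20 a_5 + 16 a_3 = 0  ->  20 a_5 = -16 a_3 = 64/3  ->  a_5 = 16/15
Truncated series: y(x) = 1 + 2 x - (1/2) x^2 - (4/3) x^3 + (3/8) x^4 + (16/15) x^5 + O(x^6).

a_0 = 1; a_1 = 2; a_2 = -1/2; a_3 = -4/3; a_4 = 3/8; a_5 = 16/15


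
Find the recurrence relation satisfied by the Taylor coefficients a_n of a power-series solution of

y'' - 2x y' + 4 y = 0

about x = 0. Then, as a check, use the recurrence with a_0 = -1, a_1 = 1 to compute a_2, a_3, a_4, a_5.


Substitute y = sum_n a_n x^n.
y''(x) has coefficient (n+2)(n+1) a_{n+2} at x^n;
-2 x y'(x) has coefficient -2 n a_n at x^n (shift);
4 y(x) has coefficient 4 a_n at x^n.
Matching x^n: (n+2)(n+1) a_{n+2} + (-2n + 4) a_n = 0.
Thus a_{n+2} = (2n - 4) / ((n+1)(n+2)) * a_n.

Check with a_0 = -1, a_1 = 1 (apply the recurrence for n = 0, 1, 2, 3): a_0 = -1, a_1 = 1, a_2 = 2, a_3 = -1/3, a_4 = 0, a_5 = -1/30.

a_(n+2) = (2n - 4) / ((n+1)(n+2)) * a_n; check: a_0 = -1, a_1 = 1, a_2 = 2, a_3 = -1/3, a_4 = 0, a_5 = -1/30


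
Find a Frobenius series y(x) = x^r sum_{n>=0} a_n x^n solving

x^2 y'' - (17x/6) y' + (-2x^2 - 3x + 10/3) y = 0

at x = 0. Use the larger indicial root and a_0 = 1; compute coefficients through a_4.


Write in Frobenius form y'' + (p(x)/x) y' + (q(x)/x^2) y = 0:
  p(x) = -17/6,  q(x) = -2x^2 - 3x + 10/3.
Indicial equation: r(r-1) + (-17/6) r + (10/3) = 0 -> roots r_1 = 5/2, r_2 = 4/3.
Take r = r_1 = 5/2. Let y(x) = x^r sum_{n>=0} a_n x^n with a_0 = 1.
Substitute y = x^r sum a_n x^n and match x^{r+n}. The recurrence is
  D(n) a_n - 3 a_{n-1} - 2 a_{n-2} = 0,  where D(n) = (r+n)(r+n-1) + (-17/6)(r+n) + (10/3).
  a_n = [3 a_{n-1} + 2 a_{n-2}] / D(n).
Since the indicial polynomial factors as (r - r_1)(r - r_2), D(n) = (r_1 + n - r_1)(r_1 + n - r_2) = n(n + 7/6).
Evaluating step by step (a_0 = 1):
  n = 1: D(1) = 1(1 + 7/6) = 13/6; numerator = 3(1) = 3; a_1 = (3)/(13/6) = 18/13
  n = 2: D(2) = 2(2 + 7/6) = 19/3; numerator = 3(18/13) + 2(1) = 80/13; a_2 = (80/13)/(19/3) = 240/247
  n = 3: D(3) = 3(3 + 7/6) = 25/2; numerator = 3(240/247) + 2(18/13) = 108/19; a_3 = (108/19)/(25/2) = 216/475
  n = 4: D(4) = 4(4 + 7/6) = 62/3; numerator = 3(216/475) + 2(240/247) = 20424/6175; a_4 = (20424/6175)/(62/3) = 30636/191425

r = 5/2; a_0 = 1; a_1 = 18/13; a_2 = 240/247; a_3 = 216/475; a_4 = 30636/191425
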